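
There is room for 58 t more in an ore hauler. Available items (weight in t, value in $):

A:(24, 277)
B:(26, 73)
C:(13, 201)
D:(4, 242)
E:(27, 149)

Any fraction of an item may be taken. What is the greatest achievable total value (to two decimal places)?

813.81

Sort by value per unit weight and fill in that order.
Ratios (sorted): D 60.50, C 15.46, A 11.54, E 5.52, B 2.81
take D (4 @ 242); take C (13 @ 201); take A (24 @ 277); take 17/27 of E → 93.81. Capacity used 58/58.
Total value = 813.81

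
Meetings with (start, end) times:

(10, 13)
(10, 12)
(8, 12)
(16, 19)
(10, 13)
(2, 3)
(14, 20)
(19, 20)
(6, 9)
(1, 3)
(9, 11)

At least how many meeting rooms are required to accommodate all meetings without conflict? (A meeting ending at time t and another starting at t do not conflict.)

5

The answer is the maximum number of intervals overlapping at any instant.
starts: [1, 2, 6, 8, 9, 10, 10, 10, 14, 16, 19]
ends:   [3, 3, 9, 11, 12, 12, 13, 13, 19, 20, 20]
s1→1 s2→2 e3→1 e3→0 s6→1 s8→2 e9→1 s9→2 s10→3 s10→4 s10→5  — peak 5.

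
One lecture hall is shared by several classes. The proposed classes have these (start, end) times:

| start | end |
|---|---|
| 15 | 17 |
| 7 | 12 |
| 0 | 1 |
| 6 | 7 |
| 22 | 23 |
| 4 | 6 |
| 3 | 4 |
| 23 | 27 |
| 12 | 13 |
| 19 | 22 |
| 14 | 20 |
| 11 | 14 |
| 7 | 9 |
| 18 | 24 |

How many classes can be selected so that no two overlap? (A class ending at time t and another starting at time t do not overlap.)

Sort by end time and greedily take each interval whose start is ≥ the last chosen end.
Sorted by end: (0,1)  (3,4)  (4,6)  (6,7)  (7,9)  (7,12)  (12,13)  (11,14)  (15,17)  (14,20)  (19,22)  (22,23)  (18,24)  (23,27)
take (0,1); take (3,4); take (4,6); take (6,7); take (7,9); take (12,13); take (15,17); take (19,22); take (22,23); take (23,27).
Selected 10 classes.

10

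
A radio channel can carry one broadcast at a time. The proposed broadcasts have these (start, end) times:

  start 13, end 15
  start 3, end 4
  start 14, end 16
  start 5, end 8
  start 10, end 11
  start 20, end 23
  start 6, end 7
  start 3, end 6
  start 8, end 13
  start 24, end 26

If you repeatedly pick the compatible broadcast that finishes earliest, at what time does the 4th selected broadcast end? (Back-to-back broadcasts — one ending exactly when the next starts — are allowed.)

15

Sort by end time and greedily take each interval whose start is ≥ the last chosen end.
By end time: (3,4), (3,6), (6,7), (5,8), (10,11), (8,13), (13,15), (14,16), (20,23), (24,26).
Pick (3,4); next start ≥ 4 → (6,7); next start ≥ 7 → (10,11); next start ≥ 11 → (13,15); next start ≥ 15 → (20,23); next start ≥ 23 → (24,26).
Selected: (3,4) (6,7) (10,11) (13,15) (20,23) (24,26)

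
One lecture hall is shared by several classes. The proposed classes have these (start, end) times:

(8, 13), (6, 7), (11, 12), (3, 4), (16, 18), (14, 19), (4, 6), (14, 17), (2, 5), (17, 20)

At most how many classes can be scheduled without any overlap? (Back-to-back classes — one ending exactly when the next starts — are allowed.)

Order by finish time; keep every interval that doesn't clash with the previous kept one.
By end time: (3,4), (2,5), (4,6), (6,7), (11,12), (8,13), (14,17), (16,18), (14,19), (17,20).
Pick (3,4); next start ≥ 4 → (4,6); next start ≥ 6 → (6,7); next start ≥ 7 → (11,12); next start ≥ 12 → (14,17); next start ≥ 17 → (17,20).
Selected 6 classes.

6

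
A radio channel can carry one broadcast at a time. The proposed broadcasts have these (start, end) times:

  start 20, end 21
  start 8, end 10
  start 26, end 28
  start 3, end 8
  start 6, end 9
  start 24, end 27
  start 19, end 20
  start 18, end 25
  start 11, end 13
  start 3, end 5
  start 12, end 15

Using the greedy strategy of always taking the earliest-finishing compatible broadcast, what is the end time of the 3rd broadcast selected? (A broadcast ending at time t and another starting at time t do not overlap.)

13

By end time: (3,5), (3,8), (6,9), (8,10), (11,13), (12,15), (19,20), (20,21), (18,25), (24,27), (26,28).
Pick (3,5); next start ≥ 5 → (6,9); next start ≥ 9 → (11,13); next start ≥ 13 → (19,20); next start ≥ 20 → (20,21); next start ≥ 21 → (24,27).
Selected: (3,5) (6,9) (11,13) (19,20) (20,21) (24,27)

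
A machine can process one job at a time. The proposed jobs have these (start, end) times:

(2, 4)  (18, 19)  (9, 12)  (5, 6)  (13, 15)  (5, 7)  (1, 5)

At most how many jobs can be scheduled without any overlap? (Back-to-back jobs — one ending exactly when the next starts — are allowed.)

5

Sort by end time and greedily take each interval whose start is ≥ the last chosen end.
By end time: (2,4), (1,5), (5,6), (5,7), (9,12), (13,15), (18,19).
Pick (2,4); next start ≥ 4 → (5,6); next start ≥ 6 → (9,12); next start ≥ 12 → (13,15); next start ≥ 15 → (18,19).
Selected 5 jobs.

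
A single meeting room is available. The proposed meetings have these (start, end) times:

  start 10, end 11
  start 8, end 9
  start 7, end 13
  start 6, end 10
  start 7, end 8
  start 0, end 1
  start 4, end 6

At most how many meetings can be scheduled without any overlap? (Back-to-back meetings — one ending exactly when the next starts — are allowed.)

5

Sort by end time and greedily take each interval whose start is ≥ the last chosen end.
By end time: (0,1), (4,6), (7,8), (8,9), (6,10), (10,11), (7,13).
Pick (0,1); next start ≥ 1 → (4,6); next start ≥ 6 → (7,8); next start ≥ 8 → (8,9); next start ≥ 9 → (10,11).
Selected 5 meetings.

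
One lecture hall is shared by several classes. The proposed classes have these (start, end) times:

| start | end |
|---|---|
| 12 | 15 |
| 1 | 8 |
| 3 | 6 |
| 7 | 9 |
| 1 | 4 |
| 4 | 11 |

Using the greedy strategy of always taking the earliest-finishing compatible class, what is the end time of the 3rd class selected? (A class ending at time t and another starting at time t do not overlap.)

15

By end time: (1,4), (3,6), (1,8), (7,9), (4,11), (12,15).
Pick (1,4); next start ≥ 4 → (7,9); next start ≥ 9 → (12,15).
Selected: (1,4) (7,9) (12,15)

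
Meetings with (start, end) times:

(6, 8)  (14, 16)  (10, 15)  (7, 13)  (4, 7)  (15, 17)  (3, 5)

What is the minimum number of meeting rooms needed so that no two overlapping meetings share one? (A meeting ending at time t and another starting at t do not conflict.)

2

Count concurrent intervals with a sweep; the peak is the room count.
starts: [3, 4, 6, 7, 10, 14, 15]
ends:   [5, 7, 8, 13, 15, 16, 17]
s3→1 s4→2  — peak 2.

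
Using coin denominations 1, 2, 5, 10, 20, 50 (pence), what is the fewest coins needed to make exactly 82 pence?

Greedy: take as many of the largest coin as possible, then repeat with the remainder.
82 = 1×50 + 1×20 + 1×10 + 1×2
Total coins = 1 + 1 + 1 + 1 = 4

4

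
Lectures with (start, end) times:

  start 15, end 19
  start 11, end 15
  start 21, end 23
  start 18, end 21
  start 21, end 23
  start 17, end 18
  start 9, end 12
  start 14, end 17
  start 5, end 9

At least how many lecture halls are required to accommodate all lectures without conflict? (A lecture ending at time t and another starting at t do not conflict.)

Events (time:±→running): 5:+→1 9:-→0 9:+→1 11:+→2 … peak 2.

2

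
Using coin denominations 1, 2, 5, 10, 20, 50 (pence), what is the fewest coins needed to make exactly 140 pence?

4

Use the largest denomination that fits, subtract, and repeat.
140 − 2×50→40 − 2×20→0
Total coins = 2 + 2 = 4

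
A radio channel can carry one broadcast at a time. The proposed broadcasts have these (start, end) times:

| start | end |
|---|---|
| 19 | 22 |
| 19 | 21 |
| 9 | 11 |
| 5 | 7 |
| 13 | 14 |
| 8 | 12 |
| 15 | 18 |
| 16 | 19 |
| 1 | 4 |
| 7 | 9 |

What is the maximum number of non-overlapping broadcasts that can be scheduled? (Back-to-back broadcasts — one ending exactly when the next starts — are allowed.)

By end time: (1,4), (5,7), (7,9), (9,11), (8,12), (13,14), (15,18), (16,19), (19,21), (19,22).
Pick (1,4); next start ≥ 4 → (5,7); next start ≥ 7 → (7,9); next start ≥ 9 → (9,11); next start ≥ 11 → (13,14); next start ≥ 14 → (15,18); next start ≥ 18 → (19,21).
Selected 7 broadcasts.

7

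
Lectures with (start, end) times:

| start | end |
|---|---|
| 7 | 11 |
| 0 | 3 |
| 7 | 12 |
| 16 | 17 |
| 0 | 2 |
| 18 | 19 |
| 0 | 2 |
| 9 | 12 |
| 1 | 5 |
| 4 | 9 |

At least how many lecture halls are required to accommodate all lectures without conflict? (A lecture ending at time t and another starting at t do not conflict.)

The answer is the maximum number of intervals overlapping at any instant.
starts: [0, 0, 0, 1, 4, 7, 7, 9, 16, 18]
ends:   [2, 2, 3, 5, 9, 11, 12, 12, 17, 19]
s0→1 s0→2 s0→3 s1→4  — peak 4.

4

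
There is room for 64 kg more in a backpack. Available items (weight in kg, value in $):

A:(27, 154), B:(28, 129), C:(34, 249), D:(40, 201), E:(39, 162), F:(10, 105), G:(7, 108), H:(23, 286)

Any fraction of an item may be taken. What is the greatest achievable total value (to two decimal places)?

674.76

Sort by value per unit weight and fill in that order.
Ratios (sorted): G 15.43, H 12.43, F 10.50, C 7.32, A 5.70, D 5.03, B 4.61, E 4.15
take G (7 @ 108); take H (23 @ 286); take F (10 @ 105); take 24/34 of C → 175.76. Capacity used 64/64.
Total value = 674.76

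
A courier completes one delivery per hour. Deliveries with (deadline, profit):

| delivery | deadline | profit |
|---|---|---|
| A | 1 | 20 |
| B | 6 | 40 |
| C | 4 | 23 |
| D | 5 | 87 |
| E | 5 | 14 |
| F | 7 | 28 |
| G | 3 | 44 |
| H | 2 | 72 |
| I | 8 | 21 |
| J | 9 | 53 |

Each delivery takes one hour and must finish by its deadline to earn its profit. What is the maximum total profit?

By profit: D(d5,87), H(d2,72), J(d9,53), G(d3,44), B(d6,40), F(d7,28), C(d4,23), I(d8,21), A(d1,20), E(d5,14)
D→slot 5; H→slot 2; J→slot 9; G→slot 3; B→slot 6; F→slot 7; C→slot 4; I→slot 8; A→slot 1; E skipped.
Profit = 20 + 72 + 44 + 23 + 87 + 40 + 28 + 21 + 53 = 388

388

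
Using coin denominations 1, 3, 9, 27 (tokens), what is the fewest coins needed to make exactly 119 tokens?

Use the largest denomination that fits, subtract, and repeat.
119 − 4×27→11 − 1×9→2 − 2×1→0
Total coins = 4 + 1 + 2 = 7

7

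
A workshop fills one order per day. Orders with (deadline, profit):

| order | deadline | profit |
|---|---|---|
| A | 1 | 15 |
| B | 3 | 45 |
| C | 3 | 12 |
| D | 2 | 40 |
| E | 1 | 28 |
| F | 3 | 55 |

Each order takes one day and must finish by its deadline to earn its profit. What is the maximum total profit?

140

Sort by profit descending; place each in the latest free slot ≤ its deadline.
Profit order: F=55 B=45 D=40 E=28 A=15 C=12
Assign: F→slot 3, B→slot 2, D→slot 1, E skipped, A skipped, C skipped.
Slots: [1:D] [2:B] [3:F]
Profit = 40 + 45 + 55 = 140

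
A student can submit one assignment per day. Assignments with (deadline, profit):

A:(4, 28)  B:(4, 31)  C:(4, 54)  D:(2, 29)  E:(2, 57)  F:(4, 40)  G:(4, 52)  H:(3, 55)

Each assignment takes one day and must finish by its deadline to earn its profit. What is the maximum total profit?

Sort by profit descending; place each in the latest free slot ≤ its deadline.
By profit: E(d2,57), H(d3,55), C(d4,54), G(d4,52), F(d4,40), B(d4,31), D(d2,29), A(d4,28)
E→slot 2; H→slot 3; C→slot 4; G→slot 1; F skipped; B skipped; D skipped; A skipped.
Profit = 52 + 57 + 55 + 54 = 218

218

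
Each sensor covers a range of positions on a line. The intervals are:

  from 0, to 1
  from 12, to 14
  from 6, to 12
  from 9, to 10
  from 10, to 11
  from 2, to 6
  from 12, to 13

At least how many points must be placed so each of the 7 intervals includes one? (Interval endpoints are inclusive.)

Process intervals by earliest right end; each time one isn't hit yet, stab at its right endpoint.
By right end: [0,1]  [2,6]  [9,10]  [10,11]  [6,12]  [12,13]  [12,14]
[0,1] uncovered → point at 1; [2,6] uncovered → point at 6; [9,10] uncovered → point at 10; [12,13] uncovered → point at 13.
Points: 1, 6, 10, 13 (4 total).

4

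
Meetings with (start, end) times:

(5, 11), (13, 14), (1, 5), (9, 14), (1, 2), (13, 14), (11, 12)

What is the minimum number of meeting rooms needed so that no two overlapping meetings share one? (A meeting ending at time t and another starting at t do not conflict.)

Count concurrent intervals with a sweep; the peak is the room count.
Events (time:±→running): 1:+→1 1:+→2 2:-→1 5:-→0 5:+→1 9:+→2 11:-→1 11:+→2 12:-→1 13:+→2 13:+→3 … peak 3.

3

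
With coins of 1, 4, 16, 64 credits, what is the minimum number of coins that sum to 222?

9

Greedy: take as many of the largest coin as possible, then repeat with the remainder.
222 = 3×64 + 1×16 + 3×4 + 2×1
Total coins = 3 + 1 + 3 + 2 = 9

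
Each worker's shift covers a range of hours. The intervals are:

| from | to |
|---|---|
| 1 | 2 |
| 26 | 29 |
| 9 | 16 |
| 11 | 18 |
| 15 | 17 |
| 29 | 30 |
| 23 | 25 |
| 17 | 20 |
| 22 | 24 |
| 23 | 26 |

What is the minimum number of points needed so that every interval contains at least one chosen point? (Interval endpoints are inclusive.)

5

Process intervals by earliest right end; each time one isn't hit yet, stab at its right endpoint.
Sorted: [1,2] [9,16] [15,17] [11,18] [17,20] [22,24] [23,25] [23,26] [26,29] [29,30]
{[1,2]} hit by 2; {[9,16],[15,17],[11,18]} hit by 16; {[17,20]} hit by 20; {[22,24],[23,25],[23,26]} hit by 24; {[26,29],[29,30]} hit by 29.
Points: 2, 16, 20, 24, 29 (5 total).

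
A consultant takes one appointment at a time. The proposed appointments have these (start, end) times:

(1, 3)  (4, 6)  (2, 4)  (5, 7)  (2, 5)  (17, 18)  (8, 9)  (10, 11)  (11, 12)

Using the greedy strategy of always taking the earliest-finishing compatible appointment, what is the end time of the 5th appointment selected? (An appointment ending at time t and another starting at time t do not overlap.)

By end time: (1,3), (2,4), (2,5), (4,6), (5,7), (8,9), (10,11), (11,12), (17,18).
Pick (1,3); next start ≥ 3 → (4,6); next start ≥ 6 → (8,9); next start ≥ 9 → (10,11); next start ≥ 11 → (11,12); next start ≥ 12 → (17,18).
Selected: (1,3) (4,6) (8,9) (10,11) (11,12) (17,18)

12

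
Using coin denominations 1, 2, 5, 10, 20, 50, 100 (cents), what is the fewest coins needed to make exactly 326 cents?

326 = 3×100 + 1×20 + 1×5 + 1×1
Total coins = 3 + 1 + 1 + 1 = 6

6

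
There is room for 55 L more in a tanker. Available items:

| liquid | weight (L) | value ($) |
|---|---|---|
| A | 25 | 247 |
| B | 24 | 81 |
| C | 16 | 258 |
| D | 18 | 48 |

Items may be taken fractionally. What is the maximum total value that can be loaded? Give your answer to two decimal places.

552.25

Greedy by value/weight ratio, highest first.
Order: C (258/16=16.12) > A (247/25=9.88) > B (81/24=3.38) > D (48/18=2.67)
Fill: take C (16 @ 258) → take A (25 @ 247) → take 14/24 of B → 47.25; 55/55 used.
Total value = 552.25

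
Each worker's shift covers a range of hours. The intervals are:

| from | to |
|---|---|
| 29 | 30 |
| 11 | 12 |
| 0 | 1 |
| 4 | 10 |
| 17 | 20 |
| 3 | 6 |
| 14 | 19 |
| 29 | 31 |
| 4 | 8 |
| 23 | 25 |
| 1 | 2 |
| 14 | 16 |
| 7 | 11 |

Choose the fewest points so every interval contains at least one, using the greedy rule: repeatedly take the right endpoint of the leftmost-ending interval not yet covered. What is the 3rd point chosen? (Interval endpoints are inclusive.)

By right end: [0,1]  [1,2]  [3,6]  [4,8]  [4,10]  [7,11]  [11,12]  [14,16]  [14,19]  [17,20]  [23,25]  [29,30]  [29,31]
[0,1] uncovered → point at 1; [3,6] uncovered → point at 6; [7,11] uncovered → point at 11; [14,16] uncovered → point at 16; [17,20] uncovered → point at 20; [23,25] uncovered → point at 25; [29,30] uncovered → point at 30.
Points: 1, 6, 11, 16, 20, 25, 30 (7 total).

11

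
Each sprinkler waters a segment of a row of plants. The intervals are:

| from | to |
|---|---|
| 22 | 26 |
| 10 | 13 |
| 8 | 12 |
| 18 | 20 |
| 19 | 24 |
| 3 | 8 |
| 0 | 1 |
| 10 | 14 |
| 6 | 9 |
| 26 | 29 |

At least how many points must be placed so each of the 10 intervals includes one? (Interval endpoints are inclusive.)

5

Sort by right endpoint; whenever an interval is uncovered, place a point at its right end.
By right end: [0,1]  [3,8]  [6,9]  [8,12]  [10,13]  [10,14]  [18,20]  [19,24]  [22,26]  [26,29]
[0,1] uncovered → point at 1; [3,8] uncovered → point at 8; [10,13] uncovered → point at 13; [18,20] uncovered → point at 20; [22,26] uncovered → point at 26.
Points: 1, 8, 13, 20, 26 (5 total).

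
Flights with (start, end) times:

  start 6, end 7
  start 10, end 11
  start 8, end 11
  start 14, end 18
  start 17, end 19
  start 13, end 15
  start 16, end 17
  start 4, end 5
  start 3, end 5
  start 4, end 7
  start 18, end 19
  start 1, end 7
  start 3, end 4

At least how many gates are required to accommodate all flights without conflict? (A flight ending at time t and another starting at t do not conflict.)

Events (time:±→running): 1:+→1 3:+→2 3:+→3 4:-→2 4:+→3 4:+→4 … peak 4.

4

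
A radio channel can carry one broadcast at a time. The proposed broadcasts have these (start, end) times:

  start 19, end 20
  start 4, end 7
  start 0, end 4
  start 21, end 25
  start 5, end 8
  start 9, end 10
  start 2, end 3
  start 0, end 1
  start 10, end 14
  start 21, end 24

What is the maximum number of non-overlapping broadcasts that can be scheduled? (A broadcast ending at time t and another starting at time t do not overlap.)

Order by finish time; keep every interval that doesn't clash with the previous kept one.
By end time: (0,1), (2,3), (0,4), (4,7), (5,8), (9,10), (10,14), (19,20), (21,24), (21,25).
Pick (0,1); next start ≥ 1 → (2,3); next start ≥ 3 → (4,7); next start ≥ 7 → (9,10); next start ≥ 10 → (10,14); next start ≥ 14 → (19,20); next start ≥ 20 → (21,24).
Selected 7 broadcasts.

7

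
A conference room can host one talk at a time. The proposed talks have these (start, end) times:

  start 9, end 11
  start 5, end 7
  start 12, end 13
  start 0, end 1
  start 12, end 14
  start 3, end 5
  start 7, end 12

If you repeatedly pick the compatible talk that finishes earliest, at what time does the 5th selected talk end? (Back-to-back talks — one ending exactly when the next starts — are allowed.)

13

Sort by end time and greedily take each interval whose start is ≥ the last chosen end.
Sorted by end: (0,1)  (3,5)  (5,7)  (9,11)  (7,12)  (12,13)  (12,14)
take (0,1); take (3,5); take (5,7); take (9,11); skip (7,12); take (12,13); skip (12,14).
Selected: (0,1) (3,5) (5,7) (9,11) (12,13)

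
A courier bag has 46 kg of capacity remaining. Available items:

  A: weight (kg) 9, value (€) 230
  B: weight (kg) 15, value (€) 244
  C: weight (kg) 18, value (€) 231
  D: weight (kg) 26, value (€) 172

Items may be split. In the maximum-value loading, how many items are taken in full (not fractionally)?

3

Greedy by value/weight ratio, highest first.
Order: A (230/9=25.56) > B (244/15=16.27) > C (231/18=12.83) > D (172/26=6.62)
Fill: take A (9 @ 230) → take B (15 @ 244) → take C (18 @ 231) → take 4/26 of D → 26.46; 46/46 used.
3 item(s) taken whole; one partial (take 4/26 of D).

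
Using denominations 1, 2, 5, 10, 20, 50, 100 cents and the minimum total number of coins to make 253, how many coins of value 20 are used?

0

253 − 2×100→53 − 1×50→3 − 1×2→1 − 1×1→0
Count of 20: 0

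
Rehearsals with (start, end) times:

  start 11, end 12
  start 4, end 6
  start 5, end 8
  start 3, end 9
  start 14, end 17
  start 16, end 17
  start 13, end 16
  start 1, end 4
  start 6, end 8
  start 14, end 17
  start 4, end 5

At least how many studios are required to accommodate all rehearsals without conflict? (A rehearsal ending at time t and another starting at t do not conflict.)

3

The answer is the maximum number of intervals overlapping at any instant.
starts: [1, 3, 4, 4, 5, 6, 11, 13, 14, 14, 16]
ends:   [4, 5, 6, 8, 8, 9, 12, 16, 17, 17, 17]
s1→1 s3→2 e4→1 s4→2 s4→3  — peak 3.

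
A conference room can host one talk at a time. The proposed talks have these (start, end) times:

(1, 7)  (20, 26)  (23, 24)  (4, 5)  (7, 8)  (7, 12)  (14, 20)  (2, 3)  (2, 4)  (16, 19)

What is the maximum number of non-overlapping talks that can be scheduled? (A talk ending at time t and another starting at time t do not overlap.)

5

Sort by end time and greedily take each interval whose start is ≥ the last chosen end.
By end time: (2,3), (2,4), (4,5), (1,7), (7,8), (7,12), (16,19), (14,20), (23,24), (20,26).
Pick (2,3); next start ≥ 3 → (4,5); next start ≥ 5 → (7,8); next start ≥ 8 → (16,19); next start ≥ 19 → (23,24).
Selected 5 talks.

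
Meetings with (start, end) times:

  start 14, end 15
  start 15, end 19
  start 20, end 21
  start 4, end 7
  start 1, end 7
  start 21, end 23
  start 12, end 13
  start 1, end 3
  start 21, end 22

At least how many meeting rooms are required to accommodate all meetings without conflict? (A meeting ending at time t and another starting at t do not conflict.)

Count concurrent intervals with a sweep; the peak is the room count.
Events (time:±→running): 1:+→1 1:+→2 … peak 2.

2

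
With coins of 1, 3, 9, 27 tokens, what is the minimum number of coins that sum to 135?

Greedy: take as many of the largest coin as possible, then repeat with the remainder.
135 − 5×27→0
Total coins = 5 = 5

5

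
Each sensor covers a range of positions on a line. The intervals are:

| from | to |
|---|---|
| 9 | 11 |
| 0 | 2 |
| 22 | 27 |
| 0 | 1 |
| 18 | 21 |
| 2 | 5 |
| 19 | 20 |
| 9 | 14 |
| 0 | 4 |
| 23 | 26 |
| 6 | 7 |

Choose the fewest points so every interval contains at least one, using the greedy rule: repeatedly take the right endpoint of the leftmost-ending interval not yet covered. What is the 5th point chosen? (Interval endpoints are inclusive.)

By right end: [0,1]  [0,2]  [0,4]  [2,5]  [6,7]  [9,11]  [9,14]  [19,20]  [18,21]  [23,26]  [22,27]
[0,1] uncovered → point at 1; [2,5] uncovered → point at 5; [6,7] uncovered → point at 7; [9,11] uncovered → point at 11; [19,20] uncovered → point at 20; [23,26] uncovered → point at 26.
Points: 1, 5, 7, 11, 20, 26 (6 total).

20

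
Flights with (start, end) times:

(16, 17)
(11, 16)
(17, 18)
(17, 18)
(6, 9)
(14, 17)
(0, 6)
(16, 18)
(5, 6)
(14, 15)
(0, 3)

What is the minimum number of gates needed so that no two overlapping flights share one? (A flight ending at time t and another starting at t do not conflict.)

Events (time:±→running): 0:+→1 0:+→2 3:-→1 5:+→2 6:-→1 6:-→0 6:+→1 9:-→0 11:+→1 14:+→2 14:+→3 … peak 3.

3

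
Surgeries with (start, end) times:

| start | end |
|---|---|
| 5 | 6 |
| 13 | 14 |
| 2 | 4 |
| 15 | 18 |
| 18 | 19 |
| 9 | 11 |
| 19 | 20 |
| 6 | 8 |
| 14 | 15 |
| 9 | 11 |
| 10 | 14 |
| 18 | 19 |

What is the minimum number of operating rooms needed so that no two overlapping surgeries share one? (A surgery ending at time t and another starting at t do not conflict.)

The answer is the maximum number of intervals overlapping at any instant.
Events (time:±→running): 2:+→1 4:-→0 5:+→1 6:-→0 6:+→1 8:-→0 9:+→1 9:+→2 10:+→3 … peak 3.

3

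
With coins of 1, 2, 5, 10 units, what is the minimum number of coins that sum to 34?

5

Greedy: take as many of the largest coin as possible, then repeat with the remainder.
34 = 3×10 + 2×2
Total coins = 3 + 2 = 5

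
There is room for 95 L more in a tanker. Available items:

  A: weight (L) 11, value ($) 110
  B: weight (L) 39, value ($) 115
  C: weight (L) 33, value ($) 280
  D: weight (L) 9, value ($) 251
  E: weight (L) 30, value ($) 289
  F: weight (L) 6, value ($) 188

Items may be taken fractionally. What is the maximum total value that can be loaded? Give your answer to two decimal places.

Sort by value per unit weight and fill in that order.
Order: F (188/6=31.33) > D (251/9=27.89) > A (110/11=10.00) > E (289/30=9.63) > C (280/33=8.48) > B (115/39=2.95)
Fill: take F (6 @ 188) → take D (9 @ 251) → take A (11 @ 110) → take E (30 @ 289) → take C (33 @ 280) → take 6/39 of B → 17.69; 95/95 used.
Total value = 1135.69

1135.69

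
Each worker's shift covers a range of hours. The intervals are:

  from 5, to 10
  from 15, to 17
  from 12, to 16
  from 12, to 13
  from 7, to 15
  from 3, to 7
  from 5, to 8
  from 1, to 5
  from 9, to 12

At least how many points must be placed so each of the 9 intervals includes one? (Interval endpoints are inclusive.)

3

By right end: [1,5]  [3,7]  [5,8]  [5,10]  [9,12]  [12,13]  [7,15]  [12,16]  [15,17]
[1,5] uncovered → point at 5; [9,12] uncovered → point at 12; [15,17] uncovered → point at 17.
Points: 5, 12, 17 (3 total).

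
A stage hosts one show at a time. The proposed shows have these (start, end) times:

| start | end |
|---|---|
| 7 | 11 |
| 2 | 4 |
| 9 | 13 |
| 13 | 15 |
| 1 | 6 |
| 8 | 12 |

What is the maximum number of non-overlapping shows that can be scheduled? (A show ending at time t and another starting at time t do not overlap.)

Order by finish time; keep every interval that doesn't clash with the previous kept one.
By end time: (2,4), (1,6), (7,11), (8,12), (9,13), (13,15).
Pick (2,4); next start ≥ 4 → (7,11); next start ≥ 11 → (13,15).
Selected 3 shows.

3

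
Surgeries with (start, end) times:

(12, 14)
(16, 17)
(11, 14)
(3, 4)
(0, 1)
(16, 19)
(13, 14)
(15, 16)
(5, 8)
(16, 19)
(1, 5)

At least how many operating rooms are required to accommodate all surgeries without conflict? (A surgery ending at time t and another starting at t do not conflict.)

starts: [0, 1, 3, 5, 11, 12, 13, 15, 16, 16, 16]
ends:   [1, 4, 5, 8, 14, 14, 14, 16, 17, 19, 19]
s0→1 e1→0 s1→1 s3→2 e4→1 e5→0 s5→1 e8→0 s11→1 s12→2 s13→3  — peak 3.

3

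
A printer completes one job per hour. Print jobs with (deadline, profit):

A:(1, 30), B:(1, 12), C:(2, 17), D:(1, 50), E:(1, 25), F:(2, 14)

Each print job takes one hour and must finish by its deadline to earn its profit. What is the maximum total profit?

67

Sort by profit descending; place each in the latest free slot ≤ its deadline.
By profit: D(d1,50), A(d1,30), E(d1,25), C(d2,17), F(d2,14), B(d1,12)
D→slot 1; A skipped; E skipped; C→slot 2; F skipped; B skipped.
Profit = 50 + 17 = 67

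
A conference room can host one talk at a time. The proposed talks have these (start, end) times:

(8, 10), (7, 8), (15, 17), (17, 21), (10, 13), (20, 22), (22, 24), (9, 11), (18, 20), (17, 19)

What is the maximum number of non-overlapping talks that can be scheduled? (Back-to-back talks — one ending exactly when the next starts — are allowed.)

7

Sort by end time and greedily take each interval whose start is ≥ the last chosen end.
By end time: (7,8), (8,10), (9,11), (10,13), (15,17), (17,19), (18,20), (17,21), (20,22), (22,24).
Pick (7,8); next start ≥ 8 → (8,10); next start ≥ 10 → (10,13); next start ≥ 13 → (15,17); next start ≥ 17 → (17,19); next start ≥ 19 → (20,22); next start ≥ 22 → (22,24).
Selected 7 talks.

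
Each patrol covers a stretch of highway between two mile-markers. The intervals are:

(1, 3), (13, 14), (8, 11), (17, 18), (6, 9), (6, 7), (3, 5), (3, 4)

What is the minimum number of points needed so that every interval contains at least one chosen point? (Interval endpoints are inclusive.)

By right end: [1,3]  [3,4]  [3,5]  [6,7]  [6,9]  [8,11]  [13,14]  [17,18]
[1,3] uncovered → point at 3; [6,7] uncovered → point at 7; [8,11] uncovered → point at 11; [13,14] uncovered → point at 14; [17,18] uncovered → point at 18.
Points: 3, 7, 11, 14, 18 (5 total).

5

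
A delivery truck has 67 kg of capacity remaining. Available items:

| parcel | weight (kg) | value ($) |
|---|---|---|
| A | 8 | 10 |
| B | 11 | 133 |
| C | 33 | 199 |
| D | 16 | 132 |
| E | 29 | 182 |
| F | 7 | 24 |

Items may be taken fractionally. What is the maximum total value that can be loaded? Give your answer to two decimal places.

513.33

Sort by value per unit weight and fill in that order.
Order: B (133/11=12.09) > D (132/16=8.25) > E (182/29=6.28) > C (199/33=6.03) > F (24/7=3.43) > A (10/8=1.25)
Fill: take B (11 @ 133) → take D (16 @ 132) → take E (29 @ 182) → take 11/33 of C → 66.33; 67/67 used.
Total value = 513.33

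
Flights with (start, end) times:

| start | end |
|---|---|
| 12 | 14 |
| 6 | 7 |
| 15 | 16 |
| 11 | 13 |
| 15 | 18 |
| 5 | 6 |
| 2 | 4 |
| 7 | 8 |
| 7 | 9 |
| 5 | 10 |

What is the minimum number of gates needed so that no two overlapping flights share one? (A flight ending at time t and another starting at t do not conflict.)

starts: [2, 5, 5, 6, 7, 7, 11, 12, 15, 15]
ends:   [4, 6, 7, 8, 9, 10, 13, 14, 16, 18]
s2→1 e4→0 s5→1 s5→2 e6→1 s6→2 e7→1 s7→2 s7→3  — peak 3.

3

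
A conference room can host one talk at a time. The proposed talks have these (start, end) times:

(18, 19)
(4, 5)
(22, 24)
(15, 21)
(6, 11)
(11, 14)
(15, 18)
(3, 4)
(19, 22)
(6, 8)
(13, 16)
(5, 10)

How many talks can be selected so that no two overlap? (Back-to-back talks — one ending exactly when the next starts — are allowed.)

Greedy by earliest finish: after sorting by end time, pick each interval compatible with the last pick.
Sorted by end: (3,4)  (4,5)  (6,8)  (5,10)  (6,11)  (11,14)  (13,16)  (15,18)  (18,19)  (15,21)  (19,22)  (22,24)
take (3,4); take (4,5); take (6,8); skip (5,10); take (11,14); take (15,18); take (18,19); take (19,22); take (22,24).
Selected 8 talks.

8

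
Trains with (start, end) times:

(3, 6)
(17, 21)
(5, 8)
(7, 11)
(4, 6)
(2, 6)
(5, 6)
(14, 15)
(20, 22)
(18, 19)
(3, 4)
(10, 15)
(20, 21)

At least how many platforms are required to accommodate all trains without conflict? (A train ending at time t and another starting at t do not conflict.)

Count concurrent intervals with a sweep; the peak is the room count.
starts: [2, 3, 3, 4, 5, 5, 7, 10, 14, 17, 18, 20, 20]
ends:   [4, 6, 6, 6, 6, 8, 11, 15, 15, 19, 21, 21, 22]
s2→1 s3→2 s3→3 e4→2 s4→3 s5→4 s5→5  — peak 5.

5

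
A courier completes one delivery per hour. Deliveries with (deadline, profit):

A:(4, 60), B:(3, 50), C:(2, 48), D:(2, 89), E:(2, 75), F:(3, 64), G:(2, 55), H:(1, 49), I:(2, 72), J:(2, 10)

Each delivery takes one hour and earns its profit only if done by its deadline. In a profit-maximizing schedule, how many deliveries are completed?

4

By profit: D(d2,89), E(d2,75), I(d2,72), F(d3,64), A(d4,60), G(d2,55), B(d3,50), H(d1,49), C(d2,48), J(d2,10)
D→slot 2; E→slot 1; I skipped; F→slot 3; A→slot 4; G skipped; B skipped; H skipped; C skipped; J skipped.
4 of 10 scheduled.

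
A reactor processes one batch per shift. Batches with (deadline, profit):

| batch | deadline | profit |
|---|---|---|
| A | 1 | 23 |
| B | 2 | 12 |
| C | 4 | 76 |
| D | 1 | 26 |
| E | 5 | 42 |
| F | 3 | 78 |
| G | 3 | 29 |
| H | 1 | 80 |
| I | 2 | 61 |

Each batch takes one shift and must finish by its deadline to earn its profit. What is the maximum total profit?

337

By profit: H(d1,80), F(d3,78), C(d4,76), I(d2,61), E(d5,42), G(d3,29), D(d1,26), A(d1,23), B(d2,12)
H→slot 1; F→slot 3; C→slot 4; I→slot 2; E→slot 5; G skipped; D skipped; A skipped; B skipped.
Profit = 80 + 61 + 78 + 76 + 42 = 337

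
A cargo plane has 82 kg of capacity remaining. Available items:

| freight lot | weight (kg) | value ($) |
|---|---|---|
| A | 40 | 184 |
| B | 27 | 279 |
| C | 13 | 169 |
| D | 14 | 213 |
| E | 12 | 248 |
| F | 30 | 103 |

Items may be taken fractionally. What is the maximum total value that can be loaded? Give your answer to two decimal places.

Order: E (248/12=20.67) > D (213/14=15.21) > C (169/13=13.00) > B (279/27=10.33) > A (184/40=4.60) > F (103/30=3.43)
Fill: take E (12 @ 248) → take D (14 @ 213) → take C (13 @ 169) → take B (27 @ 279) → take 16/40 of A → 73.60; 82/82 used.
Total value = 982.60

982.60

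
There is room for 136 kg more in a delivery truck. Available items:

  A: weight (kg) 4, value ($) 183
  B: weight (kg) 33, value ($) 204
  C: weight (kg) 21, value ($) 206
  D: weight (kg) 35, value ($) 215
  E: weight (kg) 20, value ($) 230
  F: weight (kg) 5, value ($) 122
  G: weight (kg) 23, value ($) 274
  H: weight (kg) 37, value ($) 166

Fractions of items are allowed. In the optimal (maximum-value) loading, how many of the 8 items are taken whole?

Greedy by value/weight ratio, highest first.
Ratios (sorted): A 45.75, F 24.40, G 11.91, E 11.50, C 9.81, B 6.18, D 6.14, H 4.49
take A (4 @ 183); take F (5 @ 122); take G (23 @ 274); take E (20 @ 230); take C (21 @ 206); take B (33 @ 204); take 30/35 of D → 184.29. Capacity used 136/136.
6 item(s) taken whole; one partial (take 30/35 of D).

6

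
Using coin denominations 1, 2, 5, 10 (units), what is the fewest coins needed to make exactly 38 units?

38 − 3×10→8 − 1×5→3 − 1×2→1 − 1×1→0
Total coins = 3 + 1 + 1 + 1 = 6

6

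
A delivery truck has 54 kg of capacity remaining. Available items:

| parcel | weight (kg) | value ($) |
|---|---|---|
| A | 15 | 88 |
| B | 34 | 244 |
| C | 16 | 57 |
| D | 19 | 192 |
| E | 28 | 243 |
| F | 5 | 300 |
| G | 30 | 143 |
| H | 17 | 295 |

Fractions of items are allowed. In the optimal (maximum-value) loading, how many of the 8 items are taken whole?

Sort by value per unit weight and fill in that order.
Ratios (sorted): F 60.00, H 17.35, D 10.11, E 8.68, B 7.18, A 5.87, G 4.77, C 3.56
take F (5 @ 300); take H (17 @ 295); take D (19 @ 192); take 13/28 of E → 112.82. Capacity used 54/54.
3 item(s) taken whole; one partial (take 13/28 of E).

3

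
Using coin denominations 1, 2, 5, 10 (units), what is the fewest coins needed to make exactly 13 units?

3

13 − 1×10→3 − 1×2→1 − 1×1→0
Total coins = 1 + 1 + 1 = 3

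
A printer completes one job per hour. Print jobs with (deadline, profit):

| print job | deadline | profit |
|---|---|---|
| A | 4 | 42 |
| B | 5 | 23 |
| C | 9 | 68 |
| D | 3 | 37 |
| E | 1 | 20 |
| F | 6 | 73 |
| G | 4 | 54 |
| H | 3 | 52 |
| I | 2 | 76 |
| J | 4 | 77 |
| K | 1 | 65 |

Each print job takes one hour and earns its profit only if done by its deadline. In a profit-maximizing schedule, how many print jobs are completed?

7

By profit: J(d4,77), I(d2,76), F(d6,73), C(d9,68), K(d1,65), G(d4,54), H(d3,52), A(d4,42), D(d3,37), B(d5,23), E(d1,20)
J→slot 4; I→slot 2; F→slot 6; C→slot 9; K→slot 1; G→slot 3; H skipped; A skipped; D skipped; B→slot 5; E skipped.
7 of 11 scheduled.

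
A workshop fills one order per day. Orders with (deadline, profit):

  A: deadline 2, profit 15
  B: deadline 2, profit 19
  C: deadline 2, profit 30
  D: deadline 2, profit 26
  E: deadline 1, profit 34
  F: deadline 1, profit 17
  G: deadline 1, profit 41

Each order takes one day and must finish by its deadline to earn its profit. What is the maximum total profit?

71

Profit order: G=41 E=34 C=30 D=26 B=19 F=17 A=15
Assign: G→slot 1, E skipped, C→slot 2, D skipped, B skipped, F skipped, A skipped.
Slots: [1:G] [2:C]
Profit = 41 + 30 = 71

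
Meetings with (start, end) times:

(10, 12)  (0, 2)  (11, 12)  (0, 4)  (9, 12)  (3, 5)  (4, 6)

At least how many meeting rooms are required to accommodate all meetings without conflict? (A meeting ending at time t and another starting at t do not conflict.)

3

Events (time:±→running): 0:+→1 0:+→2 2:-→1 3:+→2 4:-→1 4:+→2 5:-→1 6:-→0 9:+→1 10:+→2 11:+→3 … peak 3.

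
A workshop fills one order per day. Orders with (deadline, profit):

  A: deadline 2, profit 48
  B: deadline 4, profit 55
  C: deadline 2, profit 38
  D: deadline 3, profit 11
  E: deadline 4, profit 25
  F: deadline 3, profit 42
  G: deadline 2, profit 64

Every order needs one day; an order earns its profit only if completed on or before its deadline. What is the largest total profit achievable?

Sort by profit descending; place each in the latest free slot ≤ its deadline.
Profit order: G=64 B=55 A=48 F=42 C=38 E=25 D=11
Assign: G→slot 2, B→slot 4, A→slot 1, F→slot 3, C skipped, E skipped, D skipped.
Slots: [1:A] [2:G] [3:F] [4:B]
Profit = 48 + 64 + 42 + 55 = 209

209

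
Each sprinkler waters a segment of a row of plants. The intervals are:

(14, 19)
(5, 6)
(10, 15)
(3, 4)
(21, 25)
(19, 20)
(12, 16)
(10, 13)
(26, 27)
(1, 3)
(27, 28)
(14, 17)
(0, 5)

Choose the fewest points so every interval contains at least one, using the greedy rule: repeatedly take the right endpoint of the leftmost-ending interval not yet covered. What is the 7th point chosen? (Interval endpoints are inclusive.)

Process intervals by earliest right end; each time one isn't hit yet, stab at its right endpoint.
By right end: [1,3]  [3,4]  [0,5]  [5,6]  [10,13]  [10,15]  [12,16]  [14,17]  [14,19]  [19,20]  [21,25]  [26,27]  [27,28]
[1,3] uncovered → point at 3; [5,6] uncovered → point at 6; [10,13] uncovered → point at 13; [14,17] uncovered → point at 17; [19,20] uncovered → point at 20; [21,25] uncovered → point at 25; [26,27] uncovered → point at 27.
Points: 3, 6, 13, 17, 20, 25, 27 (7 total).

27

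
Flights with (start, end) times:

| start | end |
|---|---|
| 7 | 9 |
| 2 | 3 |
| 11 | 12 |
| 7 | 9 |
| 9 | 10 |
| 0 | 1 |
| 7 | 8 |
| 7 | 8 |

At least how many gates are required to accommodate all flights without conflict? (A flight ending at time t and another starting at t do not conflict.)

4

The answer is the maximum number of intervals overlapping at any instant.
starts: [0, 2, 7, 7, 7, 7, 9, 11]
ends:   [1, 3, 8, 8, 9, 9, 10, 12]
s0→1 e1→0 s2→1 e3→0 s7→1 s7→2 s7→3 s7→4  — peak 4.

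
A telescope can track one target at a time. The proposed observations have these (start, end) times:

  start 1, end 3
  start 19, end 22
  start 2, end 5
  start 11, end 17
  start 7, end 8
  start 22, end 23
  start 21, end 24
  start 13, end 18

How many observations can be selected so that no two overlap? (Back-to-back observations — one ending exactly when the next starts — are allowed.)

Sort by end time and greedily take each interval whose start is ≥ the last chosen end.
Sorted by end: (1,3)  (2,5)  (7,8)  (11,17)  (13,18)  (19,22)  (22,23)  (21,24)
take (1,3); skip (2,5); take (7,8); take (11,17); take (19,22); take (22,23).
Selected 5 observations.

5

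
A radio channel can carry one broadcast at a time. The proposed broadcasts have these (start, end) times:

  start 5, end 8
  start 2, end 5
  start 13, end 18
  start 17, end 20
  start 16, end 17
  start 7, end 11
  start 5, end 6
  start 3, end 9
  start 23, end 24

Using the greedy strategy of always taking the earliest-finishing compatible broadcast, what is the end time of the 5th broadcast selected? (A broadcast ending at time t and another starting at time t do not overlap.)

Order by finish time; keep every interval that doesn't clash with the previous kept one.
Sorted by end: (2,5)  (5,6)  (5,8)  (3,9)  (7,11)  (16,17)  (13,18)  (17,20)  (23,24)
take (2,5); take (5,6); take (7,11); take (16,17); skip (13,18); take (17,20); take (23,24).
Selected: (2,5) (5,6) (7,11) (16,17) (17,20) (23,24)

20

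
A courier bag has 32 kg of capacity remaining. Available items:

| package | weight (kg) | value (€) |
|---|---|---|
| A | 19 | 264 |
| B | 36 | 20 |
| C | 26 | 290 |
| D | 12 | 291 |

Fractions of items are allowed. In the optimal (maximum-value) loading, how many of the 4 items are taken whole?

Sort by value per unit weight and fill in that order.
Ratios (sorted): D 24.25, A 13.89, C 11.15, B 0.56
take D (12 @ 291); take A (19 @ 264); take 1/26 of C → 11.15. Capacity used 32/32.
2 item(s) taken whole; one partial (take 1/26 of C).

2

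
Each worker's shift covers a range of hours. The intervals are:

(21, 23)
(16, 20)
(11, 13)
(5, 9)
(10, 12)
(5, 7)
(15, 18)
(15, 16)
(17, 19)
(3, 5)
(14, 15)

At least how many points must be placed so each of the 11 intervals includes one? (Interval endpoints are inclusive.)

5

Process intervals by earliest right end; each time one isn't hit yet, stab at its right endpoint.
Sorted: [3,5] [5,7] [5,9] [10,12] [11,13] [14,15] [15,16] [15,18] [17,19] [16,20] [21,23]
{[3,5],[5,7],[5,9]} hit by 5; {[10,12],[11,13]} hit by 12; {[14,15],[15,16],[15,18]} hit by 15; {[17,19],[16,20]} hit by 19; {[21,23]} hit by 23.
Points: 5, 12, 15, 19, 23 (5 total).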